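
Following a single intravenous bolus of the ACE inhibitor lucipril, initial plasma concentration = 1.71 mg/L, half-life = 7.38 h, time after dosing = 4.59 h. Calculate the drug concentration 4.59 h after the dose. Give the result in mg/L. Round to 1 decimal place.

k = ln2 / t½ = 0.693147 / 7.38 = 0.09392 h⁻¹
C = C₀ · e^(−k·t) = 1.710 × e^(−0.09392 × 4.59)
  = 1.710 × 0.6498 = 1.111 mg/L

1.1 mg/L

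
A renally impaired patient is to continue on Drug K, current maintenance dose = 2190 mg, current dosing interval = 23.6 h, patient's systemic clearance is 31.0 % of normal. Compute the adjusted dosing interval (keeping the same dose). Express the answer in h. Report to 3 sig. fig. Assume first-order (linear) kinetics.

76.1 h

To keep the same average steady-state level, dosing rate must scale with clearance.
CL ratio = 31.0 / 100 = 0.3100
New interval (same dose) = 23.6 / 0.3100 = 76.13 h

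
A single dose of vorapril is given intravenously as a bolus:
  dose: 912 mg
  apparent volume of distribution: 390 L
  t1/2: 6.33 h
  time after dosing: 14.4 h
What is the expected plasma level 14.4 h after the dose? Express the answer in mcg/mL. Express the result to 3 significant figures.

0.483 mcg/mL

C₀ = Dose / Vd = 912.0 / 390 = 2.338 mg/L
k = ln2 / t½ = 0.693147 / 6.33 = 0.1095 h⁻¹
C = C₀ · e^(−k·t) = 2.338 × e^(−0.1095 × 14.4)
  = 2.338 × 0.2066 = 0.4830 mg/L
(0.4830 mg/L = 0.4830 mcg/mL)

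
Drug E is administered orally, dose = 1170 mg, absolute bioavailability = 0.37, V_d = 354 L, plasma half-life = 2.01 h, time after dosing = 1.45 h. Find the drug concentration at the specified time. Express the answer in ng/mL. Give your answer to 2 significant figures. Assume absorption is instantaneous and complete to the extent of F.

740 ng/mL

Amount reaching circulation = F × Dose = 0.37 × 1170 = 432.9 mg
C₀ = F·Dose / Vd = 432.9 / 354 = 1.223 mg/L
k = ln2 / t½ = 0.693147 / 2.01 = 0.3448 h⁻¹
C = C₀ · e^(−k·t) = 1.223 × e^(−0.3448 × 1.45)
  = 1.223 × 0.6066 = 0.7419 mg/L
Convert: 0.7419 mg/L × 1000 = 741.9 ng/mL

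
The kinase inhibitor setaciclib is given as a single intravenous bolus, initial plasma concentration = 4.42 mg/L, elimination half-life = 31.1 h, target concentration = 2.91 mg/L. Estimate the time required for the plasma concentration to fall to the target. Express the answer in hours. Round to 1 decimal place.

k = ln2 / t½ = 0.693147 / 31.1 = 0.02229 h⁻¹
t = ln(C₀ / C) / k = ln(4.420 / 2.91) / 0.02229
  = ln(1.519) / 0.02229 = 0.4181 / 0.02229 = 18.76 h

18.8 h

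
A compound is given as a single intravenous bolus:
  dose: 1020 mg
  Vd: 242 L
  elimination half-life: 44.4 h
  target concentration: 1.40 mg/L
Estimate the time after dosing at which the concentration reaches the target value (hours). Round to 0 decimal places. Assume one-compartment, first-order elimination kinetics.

71 h

C₀ = Dose / Vd = 1020 / 242 = 4.215 mg/L
k = ln2 / t½ = 0.693147 / 44.4 = 0.01561 h⁻¹
t = ln(C₀ / C) / k = ln(4.215 / 1.40) / 0.01561
  = ln(3.011) / 0.01561 = 1.102 / 0.01561 = 70.60 h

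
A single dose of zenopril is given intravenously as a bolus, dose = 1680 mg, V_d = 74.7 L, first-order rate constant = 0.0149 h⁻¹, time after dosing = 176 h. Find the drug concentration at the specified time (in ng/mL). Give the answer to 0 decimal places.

1633 ng/mL

C₀ = Dose / Vd = 1680 / 74.7 = 22.49 mg/L
C = C₀ · e^(−k·t) = 22.49 × e^(−0.01490 × 176)
  = 22.49 × 0.07263 = 1.633 mg/L
Convert: 1.633 mg/L × 1000 = 1633 ng/mL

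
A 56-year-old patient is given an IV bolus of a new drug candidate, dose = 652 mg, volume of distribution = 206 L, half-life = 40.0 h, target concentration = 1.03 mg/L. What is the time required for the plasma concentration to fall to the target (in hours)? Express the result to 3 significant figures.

C₀ = Dose / Vd = 652.0 / 206 = 3.165 mg/L
k = ln2 / t½ = 0.693147 / 40.0 = 0.01733 h⁻¹
t = ln(C₀ / C) / k = ln(3.165 / 1.03) / 0.01733
  = ln(3.073) / 0.01733 = 1.123 / 0.01733 = 64.80 h

64.8 h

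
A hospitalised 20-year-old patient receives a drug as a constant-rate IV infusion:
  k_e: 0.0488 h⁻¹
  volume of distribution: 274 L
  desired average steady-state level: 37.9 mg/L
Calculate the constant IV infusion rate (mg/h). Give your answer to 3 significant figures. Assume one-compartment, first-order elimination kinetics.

507 mg/h

CL = k × Vd = 0.04880 × 274 = 13.37 L/h
At steady state, infusion rate R₀ = Css × CL = 37.9 × 13.37 = 506.7 mg/h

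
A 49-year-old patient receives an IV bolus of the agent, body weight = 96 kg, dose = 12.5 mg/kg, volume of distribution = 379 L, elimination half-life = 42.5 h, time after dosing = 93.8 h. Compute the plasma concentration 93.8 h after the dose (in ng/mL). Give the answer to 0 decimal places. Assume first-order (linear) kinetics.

Total dose = 12.5 × 96 = 1200 mg
C₀ = Dose / Vd = 1200 / 379 = 3.166 mg/L
k = ln2 / t½ = 0.693147 / 42.5 = 0.01631 h⁻¹
C = C₀ · e^(−k·t) = 3.166 × e^(−0.01631 × 93.8)
  = 3.166 × 0.2166 = 0.6858 mg/L
Convert: 0.6858 mg/L × 1000 = 685.8 ng/mL

686 ng/mL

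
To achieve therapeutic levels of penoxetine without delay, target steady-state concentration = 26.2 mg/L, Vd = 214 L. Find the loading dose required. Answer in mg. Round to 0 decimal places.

LD = Css × Vd = 26.2 × 214 = 5607 mg

5607 mg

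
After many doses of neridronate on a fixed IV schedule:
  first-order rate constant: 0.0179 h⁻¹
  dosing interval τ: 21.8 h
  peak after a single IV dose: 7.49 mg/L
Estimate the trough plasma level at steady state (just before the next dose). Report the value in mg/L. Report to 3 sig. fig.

e^(−kτ) = e^(−0.01790 × 21.8) = 0.6769
Accumulation ratio R = 1 / (1 − e^(−kτ)) = 1 / (1 − 0.6769) = 3.095
Steady-state trough = C₀ × R × e^(−kτ) = 7.49 × 3.095 × 0.6769 = 15.69 mg/L

15.7 mg/L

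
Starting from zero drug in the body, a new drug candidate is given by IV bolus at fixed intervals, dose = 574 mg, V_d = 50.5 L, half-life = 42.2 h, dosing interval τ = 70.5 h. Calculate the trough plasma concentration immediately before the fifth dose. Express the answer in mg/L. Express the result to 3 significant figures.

5.15 mg/L

C₀ per dose = Dose / Vd = 574 / 50.5 = 11.37 mg/L
k = ln2 / t½ = 0.693147 / 42.2 = 0.01643 h⁻¹
Fraction remaining after one interval: r = e^(−kτ) = e^(−0.01643 × 70.5) = 0.3140
Before dose 5, 4 doses have been given (aged 1τ, 2τ, 3τ, 4τ).
C_trough = C₀ × (r + r² + … + r^4) = C₀ × r(1−r^4)/(1−r)
        = 11.37 × 0.3140 × (1 − 0.009721) / (1 − 0.3140) = 5.154 mg/L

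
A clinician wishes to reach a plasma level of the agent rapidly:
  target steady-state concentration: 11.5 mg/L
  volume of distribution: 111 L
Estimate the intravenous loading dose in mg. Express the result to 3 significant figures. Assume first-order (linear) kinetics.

LD = Css × Vd = 11.5 × 111 = 1277 mg

1280 mg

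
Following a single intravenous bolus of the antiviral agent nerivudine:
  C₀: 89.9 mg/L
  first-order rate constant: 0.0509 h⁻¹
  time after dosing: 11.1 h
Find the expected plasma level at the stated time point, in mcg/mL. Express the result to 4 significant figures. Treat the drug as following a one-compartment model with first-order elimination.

C = C₀ · e^(−k·t) = 89.90 × e^(−0.05090 × 11.1)
  = 89.90 × 0.5684 = 51.10 mg/L
(51.10 mg/L = 51.10 mcg/mL)

51.10 mcg/mL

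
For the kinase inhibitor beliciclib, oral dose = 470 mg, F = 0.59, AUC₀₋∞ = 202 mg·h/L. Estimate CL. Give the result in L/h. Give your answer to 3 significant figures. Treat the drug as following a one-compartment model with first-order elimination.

CL = F·Dose / AUC = 0.59 × 470 / 202 = 1.373 L/h

1.37 L/h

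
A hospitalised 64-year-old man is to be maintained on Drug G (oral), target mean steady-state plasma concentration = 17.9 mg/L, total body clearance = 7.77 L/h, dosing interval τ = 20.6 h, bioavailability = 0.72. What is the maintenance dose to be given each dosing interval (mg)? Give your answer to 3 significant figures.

3980 mg

At steady state, F × (Dose/τ) = Css × CL.
Dose = Css × CL × τ / F = 17.9 × 7.770 × 20.6 / 0.72 = 3979 mg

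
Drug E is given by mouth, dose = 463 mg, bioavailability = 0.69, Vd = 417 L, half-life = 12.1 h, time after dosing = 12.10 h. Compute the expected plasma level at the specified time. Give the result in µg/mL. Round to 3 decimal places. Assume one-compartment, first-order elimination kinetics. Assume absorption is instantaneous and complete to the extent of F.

Amount reaching circulation = F × Dose = 0.69 × 463.0 = 319.5 mg
C₀ = F·Dose / Vd = 319.5 / 417 = 0.7662 mg/L
k = ln2 / t½ = 0.693147 / 12.1 = 0.05728 h⁻¹
t / t½ = 12.10 / 12.1 = 1 half-lives
C = C₀ × (1/2)^1 = 0.7662 × 0.5000 = 0.3831 mg/L
(0.3831 mg/L = 0.3831 µg/mL)

0.383 µg/mL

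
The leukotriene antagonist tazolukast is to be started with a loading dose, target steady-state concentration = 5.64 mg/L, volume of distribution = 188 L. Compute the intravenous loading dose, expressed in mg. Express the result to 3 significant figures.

1060 mg

LD = Css × Vd = 5.64 × 188 = 1060 mg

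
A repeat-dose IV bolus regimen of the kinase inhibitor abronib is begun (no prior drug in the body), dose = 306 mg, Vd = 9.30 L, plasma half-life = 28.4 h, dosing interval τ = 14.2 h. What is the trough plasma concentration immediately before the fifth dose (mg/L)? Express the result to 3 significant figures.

59.6 mg/L

C₀ per dose = Dose / Vd = 306 / 9.30 = 32.90 mg/L
k = ln2 / t½ = 0.693147 / 28.4 = 0.02441 h⁻¹
Fraction remaining after one interval: r = e^(−kτ) = e^(−0.02441 × 14.2) = 0.7071
Before dose 5, 4 doses have been given (aged 1τ, 2τ, 3τ, 4τ).
C_trough = C₀ × (r + r² + … + r^4) = C₀ × r(1−r^4)/(1−r)
        = 32.90 × 0.7071 × (1 − 0.2500) / (1 − 0.7071) = 59.57 mg/L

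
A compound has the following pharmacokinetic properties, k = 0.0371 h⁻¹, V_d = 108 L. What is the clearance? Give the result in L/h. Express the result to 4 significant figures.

4.007 L/h

CL = k × Vd = 0.0371 × 108 = 4.007 L/h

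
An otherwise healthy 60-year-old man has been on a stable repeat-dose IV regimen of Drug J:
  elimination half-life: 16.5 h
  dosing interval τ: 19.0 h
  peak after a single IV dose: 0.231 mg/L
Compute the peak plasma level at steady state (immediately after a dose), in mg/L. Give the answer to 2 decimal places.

0.42 mg/L

k = ln2 / t½ = 0.693147 / 16.5 = 0.04201 h⁻¹
e^(−kτ) = e^(−0.04201 × 19.0) = 0.4501
Accumulation ratio R = 1 / (1 − e^(−kτ)) = 1 / (1 − 0.4501) = 1.819
Steady-state peak = C₀ × R = 0.231 × 1.819 = 0.4202 mg/L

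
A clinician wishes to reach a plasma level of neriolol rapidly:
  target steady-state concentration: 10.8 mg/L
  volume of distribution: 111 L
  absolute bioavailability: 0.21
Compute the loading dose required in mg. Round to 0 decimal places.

5709 mg

LD = Css × Vd / F = 10.8 × 111 / 0.21 = 5709 mg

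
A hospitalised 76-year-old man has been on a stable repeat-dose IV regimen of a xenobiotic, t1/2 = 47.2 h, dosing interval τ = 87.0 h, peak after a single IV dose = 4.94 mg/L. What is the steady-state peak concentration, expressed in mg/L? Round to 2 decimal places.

6.85 mg/L

k = ln2 / t½ = 0.693147 / 47.2 = 0.01469 h⁻¹
e^(−kτ) = e^(−0.01469 × 87.0) = 0.2786
Accumulation ratio R = 1 / (1 − e^(−kτ)) = 1 / (1 − 0.2786) = 1.386
Steady-state peak = C₀ × R = 4.94 × 1.386 = 6.847 mg/L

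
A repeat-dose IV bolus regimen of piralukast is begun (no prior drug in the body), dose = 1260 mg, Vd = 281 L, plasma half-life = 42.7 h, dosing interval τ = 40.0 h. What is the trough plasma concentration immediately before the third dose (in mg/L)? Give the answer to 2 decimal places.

3.57 mg/L

C₀ per dose = Dose / Vd = 1260 / 281 = 4.484 mg/L
k = ln2 / t½ = 0.693147 / 42.7 = 0.01623 h⁻¹
Fraction remaining after one interval: r = e^(−kτ) = e^(−0.01623 × 40.0) = 0.5225
Before dose 3, 2 doses have been given (aged 1τ, 2τ).
C_trough = C₀ × (r + r²) = 4.484 × (0.5225 + 0.2730) = 3.567 mg/L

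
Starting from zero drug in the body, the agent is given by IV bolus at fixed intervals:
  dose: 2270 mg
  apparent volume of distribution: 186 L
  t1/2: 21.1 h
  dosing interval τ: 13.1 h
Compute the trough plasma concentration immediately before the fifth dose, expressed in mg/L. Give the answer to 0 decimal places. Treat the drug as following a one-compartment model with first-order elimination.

C₀ per dose = Dose / Vd = 2270 / 186 = 12.20 mg/L
k = ln2 / t½ = 0.693147 / 21.1 = 0.03285 h⁻¹
Fraction remaining after one interval: r = e^(−kτ) = e^(−0.03285 × 13.1) = 0.6503
Before dose 5, 4 doses have been given (aged 1τ, 2τ, 3τ, 4τ).
C_trough = C₀ × (r + r² + … + r^4) = C₀ × r(1−r^4)/(1−r)
        = 12.20 × 0.6503 × (1 − 0.1788) / (1 − 0.6503) = 18.63 mg/L

19 mg/L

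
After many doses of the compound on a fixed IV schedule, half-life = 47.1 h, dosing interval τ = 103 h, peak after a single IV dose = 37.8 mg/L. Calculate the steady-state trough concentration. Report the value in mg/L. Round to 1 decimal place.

k = ln2 / t½ = 0.693147 / 47.1 = 0.01472 h⁻¹
e^(−kτ) = e^(−0.01472 × 103) = 0.2196
Accumulation ratio R = 1 / (1 − e^(−kτ)) = 1 / (1 − 0.2196) = 1.281
Steady-state trough = C₀ × R × e^(−kτ) = 37.8 × 1.281 × 0.2196 = 10.63 mg/L

10.6 mg/L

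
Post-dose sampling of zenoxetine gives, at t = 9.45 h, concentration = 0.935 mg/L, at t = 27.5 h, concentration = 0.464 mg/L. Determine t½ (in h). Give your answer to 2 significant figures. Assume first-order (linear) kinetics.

k = ln(C₁/C₂) / (t₂ − t₁) = ln(0.935/0.464) / (27.5 − 9.45)
  = 0.7007 / 18.05 = 0.03882 h⁻¹
t½ = ln2 / k = 0.693147 / 0.03882 = 17.86 h

18 h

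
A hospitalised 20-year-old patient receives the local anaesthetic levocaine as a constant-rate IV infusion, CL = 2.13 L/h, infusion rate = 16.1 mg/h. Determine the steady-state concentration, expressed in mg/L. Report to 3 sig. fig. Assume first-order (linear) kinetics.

At steady state Css = R₀ / CL = 16.1 / 2.130 = 7.559 mg/L

7.56 mg/L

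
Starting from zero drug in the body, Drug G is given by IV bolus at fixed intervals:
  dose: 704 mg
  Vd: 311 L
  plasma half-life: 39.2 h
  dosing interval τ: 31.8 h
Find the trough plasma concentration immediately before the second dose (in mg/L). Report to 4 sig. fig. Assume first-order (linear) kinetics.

1.290 mg/L

C₀ per dose = Dose / Vd = 704 / 311 = 2.264 mg/L
k = ln2 / t½ = 0.693147 / 39.2 = 0.01768 h⁻¹
Fraction remaining after one interval: r = e^(−kτ) = e^(−0.01768 × 31.8) = 0.5699
Before dose 2, 1 dose has been given (aged 1τ).
C_trough = C₀ × r = 2.264 × 0.5699 = 1.290 mg/L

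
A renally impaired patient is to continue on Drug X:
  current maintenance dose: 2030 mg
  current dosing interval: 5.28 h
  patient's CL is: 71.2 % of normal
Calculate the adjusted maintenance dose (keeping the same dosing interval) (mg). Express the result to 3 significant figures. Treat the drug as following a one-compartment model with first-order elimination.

To keep the same average steady-state level, dosing rate must scale with clearance.
CL ratio = 71.2 / 100 = 0.7120
New dose (same interval) = 2030 × 0.7120 = 1445 mg

1450 mg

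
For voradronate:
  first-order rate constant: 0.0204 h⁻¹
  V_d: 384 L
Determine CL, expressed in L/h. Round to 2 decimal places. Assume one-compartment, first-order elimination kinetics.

CL = k × Vd = 0.0204 × 384 = 7.834 L/h

7.83 L/h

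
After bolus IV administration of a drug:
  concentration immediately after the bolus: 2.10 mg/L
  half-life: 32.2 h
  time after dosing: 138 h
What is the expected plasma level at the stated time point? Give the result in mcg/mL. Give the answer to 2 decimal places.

k = ln2 / t½ = 0.693147 / 32.2 = 0.02153 h⁻¹
C = C₀ · e^(−k·t) = 2.100 × e^(−0.02153 × 138)
  = 2.100 × 0.05124 = 0.1076 mg/L
(0.1076 mg/L = 0.1076 mcg/mL)

0.11 mcg/mL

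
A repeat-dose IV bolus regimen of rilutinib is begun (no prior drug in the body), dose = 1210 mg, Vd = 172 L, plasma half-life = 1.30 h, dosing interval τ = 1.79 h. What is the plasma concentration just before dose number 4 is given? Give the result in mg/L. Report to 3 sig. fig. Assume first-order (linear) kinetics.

C₀ per dose = Dose / Vd = 1210 / 172 = 7.035 mg/L
k = ln2 / t½ = 0.693147 / 1.30 = 0.5332 h⁻¹
Fraction remaining after one interval: r = e^(−kτ) = e^(−0.5332 × 1.79) = 0.3850
Before dose 4, 3 doses have been given (aged 1τ, 2τ, 3τ).
C_trough = C₀ × (r + r² + … + r^3) = C₀ × r(1−r^3)/(1−r)
        = 7.035 × 0.3850 × (1 − 0.05707) / (1 − 0.3850) = 4.153 mg/L

4.15 mg/L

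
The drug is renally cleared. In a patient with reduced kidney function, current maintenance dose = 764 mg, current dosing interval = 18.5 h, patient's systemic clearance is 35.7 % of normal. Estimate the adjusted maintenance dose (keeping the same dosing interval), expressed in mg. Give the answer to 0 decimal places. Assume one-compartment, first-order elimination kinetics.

To keep the same average steady-state level, dosing rate must scale with clearance.
CL ratio = 35.7 / 100 = 0.3570
New dose (same interval) = 764 × 0.3570 = 272.7 mg

273 mg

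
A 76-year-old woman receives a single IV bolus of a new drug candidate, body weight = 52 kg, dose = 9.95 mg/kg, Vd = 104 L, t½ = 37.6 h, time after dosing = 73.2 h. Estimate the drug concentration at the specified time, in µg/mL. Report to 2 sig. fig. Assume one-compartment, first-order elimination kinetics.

Total dose = 9.95 × 52 = 517.4 mg
C₀ = Dose / Vd = 517.4 / 104 = 4.975 mg/L
k = ln2 / t½ = 0.693147 / 37.6 = 0.01843 h⁻¹
C = C₀ · e^(−k·t) = 4.975 × e^(−0.01843 × 73.2)
  = 4.975 × 0.2595 = 1.291 mg/L
(1.291 mg/L = 1.291 µg/mL)

1.3 µg/mL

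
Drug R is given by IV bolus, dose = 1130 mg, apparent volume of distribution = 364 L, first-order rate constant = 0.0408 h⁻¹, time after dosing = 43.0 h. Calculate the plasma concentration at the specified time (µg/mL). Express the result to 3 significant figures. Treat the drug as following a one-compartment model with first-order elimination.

C₀ = Dose / Vd = 1130 / 364 = 3.104 mg/L
C = C₀ · e^(−k·t) = 3.104 × e^(−0.04080 × 43.0)
  = 3.104 × 0.1730 = 0.5370 mg/L
(0.5370 mg/L = 0.5370 µg/mL)

0.537 µg/mL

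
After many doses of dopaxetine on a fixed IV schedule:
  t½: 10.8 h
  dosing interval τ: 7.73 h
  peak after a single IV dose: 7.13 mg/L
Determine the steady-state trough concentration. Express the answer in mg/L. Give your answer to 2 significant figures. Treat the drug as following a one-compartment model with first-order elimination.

k = ln2 / t½ = 0.693147 / 10.8 = 0.06418 h⁻¹
e^(−kτ) = e^(−0.06418 × 7.73) = 0.6089
Accumulation ratio R = 1 / (1 − e^(−kτ)) = 1 / (1 − 0.6089) = 2.557
Steady-state trough = C₀ × R × e^(−kτ) = 7.13 × 2.557 × 0.6089 = 11.10 mg/L

11 mg/L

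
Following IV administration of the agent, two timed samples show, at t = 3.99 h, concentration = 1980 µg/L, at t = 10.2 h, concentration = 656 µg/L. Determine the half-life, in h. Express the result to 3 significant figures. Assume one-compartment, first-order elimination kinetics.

3.90 h

k = ln(C₁/C₂) / (t₂ − t₁) = ln(1980/656) / (10.2 − 3.99)
  = 1.105 / 6.210 = 0.1779 h⁻¹
t½ = ln2 / k = 0.693147 / 0.1779 = 3.896 h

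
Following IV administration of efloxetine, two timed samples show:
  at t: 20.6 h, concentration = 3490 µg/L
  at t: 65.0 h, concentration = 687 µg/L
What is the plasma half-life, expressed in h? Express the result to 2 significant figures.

k = ln(C₁/C₂) / (t₂ − t₁) = ln(3490/687) / (65.0 − 20.6)
  = 1.625 / 44.40 = 0.03660 h⁻¹
t½ = ln2 / k = 0.693147 / 0.03660 = 18.94 h

19 h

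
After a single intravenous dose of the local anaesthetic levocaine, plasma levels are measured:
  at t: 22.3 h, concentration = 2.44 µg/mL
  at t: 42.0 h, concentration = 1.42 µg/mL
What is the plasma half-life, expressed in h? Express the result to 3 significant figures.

25.2 h

k = ln(C₁/C₂) / (t₂ − t₁) = ln(2.44/1.42) / (42.0 − 22.3)
  = 0.5413 / 19.70 = 0.02748 h⁻¹
t½ = ln2 / k = 0.693147 / 0.02748 = 25.22 h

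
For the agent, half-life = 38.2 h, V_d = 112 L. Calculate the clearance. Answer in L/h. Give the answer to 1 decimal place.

k = ln2 / t½ = 0.693147 / 38.2 = 0.01815 h⁻¹
CL = k × Vd = 0.01815 × 112 = 2.033 L/h

2.0 L/h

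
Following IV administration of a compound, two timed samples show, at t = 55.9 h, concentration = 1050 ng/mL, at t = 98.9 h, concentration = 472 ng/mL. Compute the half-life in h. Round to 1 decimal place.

k = ln(C₁/C₂) / (t₂ − t₁) = ln(1050/472) / (98.9 − 55.9)
  = 0.7996 / 43.00 = 0.01860 h⁻¹
t½ = ln2 / k = 0.693147 / 0.01860 = 37.27 h

37.3 h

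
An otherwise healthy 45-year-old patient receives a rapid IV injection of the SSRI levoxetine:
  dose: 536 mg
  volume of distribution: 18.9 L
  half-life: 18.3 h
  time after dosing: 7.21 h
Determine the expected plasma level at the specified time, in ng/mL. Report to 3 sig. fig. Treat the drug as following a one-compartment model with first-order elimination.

21600 ng/mL

C₀ = Dose / Vd = 536.0 / 18.9 = 28.36 mg/L
k = ln2 / t½ = 0.693147 / 18.3 = 0.03788 h⁻¹
C = C₀ · e^(−k·t) = 28.36 × e^(−0.03788 × 7.21)
  = 28.36 × 0.7610 = 21.58 mg/L
Convert: 21.58 mg/L × 1000 = 21580 ng/mL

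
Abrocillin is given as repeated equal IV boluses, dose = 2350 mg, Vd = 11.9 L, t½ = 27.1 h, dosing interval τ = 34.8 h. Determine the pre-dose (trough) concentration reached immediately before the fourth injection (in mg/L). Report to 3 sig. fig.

C₀ per dose = Dose / Vd = 2350 / 11.9 = 197.5 mg/L
k = ln2 / t½ = 0.693147 / 27.1 = 0.02558 h⁻¹
Fraction remaining after one interval: r = e^(−kτ) = e^(−0.02558 × 34.8) = 0.4106
Before dose 4, 3 doses have been given (aged 1τ, 2τ, 3τ).
C_trough = C₀ × (r + r² + … + r^3) = C₀ × r(1−r^3)/(1−r)
        = 197.5 × 0.4106 × (1 − 0.06922) / (1 − 0.4106) = 128.1 mg/L

128 mg/L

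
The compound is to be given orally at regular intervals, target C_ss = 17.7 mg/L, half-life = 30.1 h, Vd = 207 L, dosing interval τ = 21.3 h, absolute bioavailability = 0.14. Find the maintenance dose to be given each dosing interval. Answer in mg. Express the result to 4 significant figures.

k = ln2 / t½ = 0.693147 / 30.1 = 0.02303 h⁻¹
CL = k × Vd = 0.02303 × 207 = 4.767 L/h
At steady state, F × (Dose/τ) = Css × CL.
Dose = Css × CL × τ / F = 17.7 × 4.767 × 21.3 / 0.14 = 12840 mg

12840 mg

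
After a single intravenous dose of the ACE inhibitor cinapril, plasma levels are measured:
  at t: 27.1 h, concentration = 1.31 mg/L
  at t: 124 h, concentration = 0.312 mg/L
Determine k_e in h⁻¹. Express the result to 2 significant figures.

0.015 h⁻¹

k = ln(C₁/C₂) / (t₂ − t₁) = ln(1.31/0.312) / (124 − 27.1)
  = 1.435 / 96.90 = 0.01481 h⁻¹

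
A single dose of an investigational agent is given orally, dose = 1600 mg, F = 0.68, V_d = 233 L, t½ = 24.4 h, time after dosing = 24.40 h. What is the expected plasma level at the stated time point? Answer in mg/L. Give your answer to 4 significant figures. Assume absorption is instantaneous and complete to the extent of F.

Amount reaching circulation = F × Dose = 0.68 × 1600 = 1088 mg
C₀ = F·Dose / Vd = 1088 / 233 = 4.670 mg/L
k = ln2 / t½ = 0.693147 / 24.4 = 0.02841 h⁻¹
t / t½ = 24.40 / 24.4 = 1 half-lives
C = C₀ × (1/2)^1 = 4.670 × 0.5000 = 2.335 mg/L

2.335 mg/L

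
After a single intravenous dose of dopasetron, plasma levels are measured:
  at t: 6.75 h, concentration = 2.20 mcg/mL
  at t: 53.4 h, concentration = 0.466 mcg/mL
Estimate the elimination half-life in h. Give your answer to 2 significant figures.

21 h

k = ln(C₁/C₂) / (t₂ − t₁) = ln(2.20/0.466) / (53.4 − 6.75)
  = 1.552 / 46.65 = 0.03327 h⁻¹
t½ = ln2 / k = 0.693147 / 0.03327 = 20.83 h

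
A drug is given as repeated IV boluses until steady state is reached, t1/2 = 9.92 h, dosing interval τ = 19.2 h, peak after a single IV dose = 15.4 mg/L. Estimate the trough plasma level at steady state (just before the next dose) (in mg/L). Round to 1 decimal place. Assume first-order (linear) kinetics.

5.5 mg/L

k = ln2 / t½ = 0.693147 / 9.92 = 0.06987 h⁻¹
e^(−kτ) = e^(−0.06987 × 19.2) = 0.2615
Accumulation ratio R = 1 / (1 − e^(−kτ)) = 1 / (1 − 0.2615) = 1.354
Steady-state trough = C₀ × R × e^(−kτ) = 15.4 × 1.354 × 0.2615 = 5.453 mg/L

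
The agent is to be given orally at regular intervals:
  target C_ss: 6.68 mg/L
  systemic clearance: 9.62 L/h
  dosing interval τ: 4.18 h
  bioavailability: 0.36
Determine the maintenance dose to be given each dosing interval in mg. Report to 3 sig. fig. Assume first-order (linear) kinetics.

746 mg

At steady state, F × (Dose/τ) = Css × CL.
Dose = Css × CL × τ / F = 6.68 × 9.620 × 4.18 / 0.36 = 746.1 mg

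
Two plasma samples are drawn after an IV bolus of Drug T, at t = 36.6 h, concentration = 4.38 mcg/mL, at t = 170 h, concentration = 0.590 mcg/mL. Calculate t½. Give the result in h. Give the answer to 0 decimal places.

46 h

k = ln(C₁/C₂) / (t₂ − t₁) = ln(4.38/0.590) / (170 − 36.6)
  = 2.005 / 133.4 = 0.01503 h⁻¹
t½ = ln2 / k = 0.693147 / 0.01503 = 46.12 h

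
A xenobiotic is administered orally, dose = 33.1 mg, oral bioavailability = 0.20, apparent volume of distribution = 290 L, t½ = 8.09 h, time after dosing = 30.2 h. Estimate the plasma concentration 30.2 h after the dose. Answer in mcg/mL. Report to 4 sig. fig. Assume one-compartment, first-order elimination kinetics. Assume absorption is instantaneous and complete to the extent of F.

0.001717 mcg/mL

Amount reaching circulation = F × Dose = 0.20 × 33.10 = 6.620 mg
C₀ = F·Dose / Vd = 6.620 / 290 = 0.02283 mg/L
k = ln2 / t½ = 0.693147 / 8.09 = 0.08568 h⁻¹
C = C₀ · e^(−k·t) = 0.02283 × e^(−0.08568 × 30.2)
  = 0.02283 × 0.07521 = 0.001717 mg/L
(0.001717 mg/L = 0.001717 mcg/mL)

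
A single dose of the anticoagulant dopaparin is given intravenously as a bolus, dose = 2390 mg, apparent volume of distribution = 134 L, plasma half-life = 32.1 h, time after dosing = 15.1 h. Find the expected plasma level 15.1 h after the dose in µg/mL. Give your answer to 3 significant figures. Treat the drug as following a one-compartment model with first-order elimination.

12.9 µg/mL

C₀ = Dose / Vd = 2390 / 134 = 17.84 mg/L
k = ln2 / t½ = 0.693147 / 32.1 = 0.02159 h⁻¹
C = C₀ · e^(−k·t) = 17.84 × e^(−0.02159 × 15.1)
  = 17.84 × 0.7218 = 12.88 mg/L
(12.88 mg/L = 12.88 µg/mL)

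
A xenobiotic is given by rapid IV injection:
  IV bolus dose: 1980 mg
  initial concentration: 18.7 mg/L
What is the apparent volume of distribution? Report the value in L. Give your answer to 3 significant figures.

Vd = Dose / C₀ = 1980 / 18.7 = 105.9 L

106 L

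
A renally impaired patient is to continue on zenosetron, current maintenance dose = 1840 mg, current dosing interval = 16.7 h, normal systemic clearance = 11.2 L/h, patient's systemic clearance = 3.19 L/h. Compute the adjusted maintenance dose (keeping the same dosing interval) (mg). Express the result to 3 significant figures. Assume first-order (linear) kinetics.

524 mg

To keep the same average steady-state level, dosing rate must scale with clearance.
CL ratio = 3.19 / 11.2 = 0.2848
New dose (same interval) = 1840 × 0.2848 = 524.0 mg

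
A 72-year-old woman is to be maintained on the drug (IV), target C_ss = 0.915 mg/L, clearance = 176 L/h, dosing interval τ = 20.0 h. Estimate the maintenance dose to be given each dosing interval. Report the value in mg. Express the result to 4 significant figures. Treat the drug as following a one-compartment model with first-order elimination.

At steady state, Dose/τ = Css × CL.
Dose = Css × CL × τ = 0.915 × 176.0 × 20.0 = 3221 mg

3221 mg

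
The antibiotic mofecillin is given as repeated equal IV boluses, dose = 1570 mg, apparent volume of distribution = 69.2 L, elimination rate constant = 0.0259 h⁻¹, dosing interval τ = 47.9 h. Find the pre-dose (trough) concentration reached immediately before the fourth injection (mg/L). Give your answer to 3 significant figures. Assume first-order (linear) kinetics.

9.01 mg/L

C₀ per dose = Dose / Vd = 1570 / 69.2 = 22.69 mg/L
Fraction remaining after one interval: r = e^(−kτ) = e^(−0.02590 × 47.9) = 0.2892
Before dose 4, 3 doses have been given (aged 1τ, 2τ, 3τ).
C_trough = C₀ × (r + r² + … + r^3) = C₀ × r(1−r^3)/(1−r)
        = 22.69 × 0.2892 × (1 − 0.02419) / (1 − 0.2892) = 9.008 mg/L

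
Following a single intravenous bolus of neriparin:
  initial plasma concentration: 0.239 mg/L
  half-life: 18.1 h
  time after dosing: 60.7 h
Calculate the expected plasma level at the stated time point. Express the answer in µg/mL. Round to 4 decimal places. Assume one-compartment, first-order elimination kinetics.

0.0234 µg/mL

k = ln2 / t½ = 0.693147 / 18.1 = 0.03830 h⁻¹
C = C₀ · e^(−k·t) = 0.2390 × e^(−0.03830 × 60.7)
  = 0.2390 × 0.09780 = 0.02337 mg/L
(0.02337 mg/L = 0.02337 µg/mL)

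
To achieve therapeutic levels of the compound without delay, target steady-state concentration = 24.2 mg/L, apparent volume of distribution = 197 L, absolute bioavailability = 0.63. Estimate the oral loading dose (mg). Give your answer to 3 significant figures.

7570 mg

LD = Css × Vd / F = 24.2 × 197 / 0.63 = 7567 mg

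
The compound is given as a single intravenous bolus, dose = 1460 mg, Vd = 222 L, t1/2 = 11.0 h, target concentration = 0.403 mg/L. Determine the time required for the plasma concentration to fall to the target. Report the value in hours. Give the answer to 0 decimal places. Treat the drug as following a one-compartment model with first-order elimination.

C₀ = Dose / Vd = 1460 / 222 = 6.577 mg/L
k = ln2 / t½ = 0.693147 / 11.0 = 0.06301 h⁻¹
t = ln(C₀ / C) / k = ln(6.577 / 0.403) / 0.06301
  = ln(16.32) / 0.06301 = 2.792 / 0.06301 = 44.31 h

44 h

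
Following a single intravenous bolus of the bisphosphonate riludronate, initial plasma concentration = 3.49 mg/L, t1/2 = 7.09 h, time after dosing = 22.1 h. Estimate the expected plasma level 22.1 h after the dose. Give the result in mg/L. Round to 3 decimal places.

0.402 mg/L

k = ln2 / t½ = 0.693147 / 7.09 = 0.09776 h⁻¹
C = C₀ · e^(−k·t) = 3.490 × e^(−0.09776 × 22.1)
  = 3.490 × 0.1153 = 0.4024 mg/L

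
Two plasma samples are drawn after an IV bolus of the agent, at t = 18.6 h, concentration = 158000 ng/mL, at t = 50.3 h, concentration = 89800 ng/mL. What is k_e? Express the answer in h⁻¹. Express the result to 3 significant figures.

k = ln(C₁/C₂) / (t₂ − t₁) = ln(158000/89800) / (50.3 − 18.6)
  = 0.5650 / 31.70 = 0.01782 h⁻¹

0.0178 h⁻¹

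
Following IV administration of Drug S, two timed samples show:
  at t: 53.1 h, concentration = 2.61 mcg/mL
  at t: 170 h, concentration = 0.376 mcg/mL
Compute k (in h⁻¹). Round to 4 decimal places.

0.0166 h⁻¹

k = ln(C₁/C₂) / (t₂ − t₁) = ln(2.61/0.376) / (170 − 53.1)
  = 1.938 / 116.9 = 0.01658 h⁻¹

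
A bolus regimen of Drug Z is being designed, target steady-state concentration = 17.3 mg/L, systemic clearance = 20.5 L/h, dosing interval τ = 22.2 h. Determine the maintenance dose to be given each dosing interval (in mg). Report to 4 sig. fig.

At steady state, Dose/τ = Css × CL.
Dose = Css × CL × τ = 17.3 × 20.50 × 22.2 = 7873 mg

7873 mg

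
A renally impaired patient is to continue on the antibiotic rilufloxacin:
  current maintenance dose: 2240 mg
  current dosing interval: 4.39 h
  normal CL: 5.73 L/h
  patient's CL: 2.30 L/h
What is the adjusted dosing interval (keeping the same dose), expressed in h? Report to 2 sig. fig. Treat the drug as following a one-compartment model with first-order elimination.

11 h

To keep the same average steady-state level, dosing rate must scale with clearance.
CL ratio = 2.30 / 5.73 = 0.4014
New interval (same dose) = 4.39 / 0.4014 = 10.94 h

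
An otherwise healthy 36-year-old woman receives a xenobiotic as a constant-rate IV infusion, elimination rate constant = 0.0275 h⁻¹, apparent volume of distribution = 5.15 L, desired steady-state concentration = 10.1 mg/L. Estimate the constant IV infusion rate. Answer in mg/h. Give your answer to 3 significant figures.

CL = k × Vd = 0.02750 × 5.15 = 0.1416 L/h
At steady state, infusion rate R₀ = Css × CL = 10.1 × 0.1416 = 1.430 mg/h

1.43 mg/h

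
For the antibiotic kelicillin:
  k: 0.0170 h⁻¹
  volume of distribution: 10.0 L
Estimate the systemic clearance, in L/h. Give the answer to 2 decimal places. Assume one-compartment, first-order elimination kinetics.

CL = k × Vd = 0.0170 × 10.0 = 0.1700 L/h

0.17 L/h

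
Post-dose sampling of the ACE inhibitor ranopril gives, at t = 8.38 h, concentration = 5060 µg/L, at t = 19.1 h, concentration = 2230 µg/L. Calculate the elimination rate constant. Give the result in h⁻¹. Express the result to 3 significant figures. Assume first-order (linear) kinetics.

k = ln(C₁/C₂) / (t₂ − t₁) = ln(5060/2230) / (19.1 − 8.38)
  = 0.8194 / 10.72 = 0.07644 h⁻¹

0.0764 h⁻¹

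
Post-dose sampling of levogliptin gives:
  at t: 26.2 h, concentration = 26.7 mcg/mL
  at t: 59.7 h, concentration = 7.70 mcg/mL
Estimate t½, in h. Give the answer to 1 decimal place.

18.7 h

k = ln(C₁/C₂) / (t₂ − t₁) = ln(26.7/7.70) / (59.7 − 26.2)
  = 1.243 / 33.50 = 0.03710 h⁻¹
t½ = ln2 / k = 0.693147 / 0.03710 = 18.68 h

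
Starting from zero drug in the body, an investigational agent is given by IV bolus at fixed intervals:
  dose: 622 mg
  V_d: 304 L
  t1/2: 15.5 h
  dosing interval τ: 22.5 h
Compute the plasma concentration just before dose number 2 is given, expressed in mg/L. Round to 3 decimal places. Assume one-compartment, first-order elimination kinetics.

C₀ per dose = Dose / Vd = 622 / 304 = 2.046 mg/L
k = ln2 / t½ = 0.693147 / 15.5 = 0.04472 h⁻¹
Fraction remaining after one interval: r = e^(−kτ) = e^(−0.04472 × 22.5) = 0.3656
Before dose 2, 1 dose has been given (aged 1τ).
C_trough = C₀ × r = 2.046 × 0.3656 = 0.7480 mg/L

0.748 mg/L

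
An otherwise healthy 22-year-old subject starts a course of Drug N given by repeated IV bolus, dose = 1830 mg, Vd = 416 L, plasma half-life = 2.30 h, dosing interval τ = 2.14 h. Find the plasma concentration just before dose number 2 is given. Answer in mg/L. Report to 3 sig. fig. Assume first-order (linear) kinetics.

2.31 mg/L

C₀ per dose = Dose / Vd = 1830 / 416 = 4.399 mg/L
k = ln2 / t½ = 0.693147 / 2.30 = 0.3014 h⁻¹
Fraction remaining after one interval: r = e^(−kτ) = e^(−0.3014 × 2.14) = 0.5247
Before dose 2, 1 dose has been given (aged 1τ).
C_trough = C₀ × r = 4.399 × 0.5247 = 2.308 mg/L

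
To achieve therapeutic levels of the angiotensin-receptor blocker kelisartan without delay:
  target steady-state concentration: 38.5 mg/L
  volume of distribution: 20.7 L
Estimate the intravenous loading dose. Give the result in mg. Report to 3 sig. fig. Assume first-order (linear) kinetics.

797 mg

LD = Css × Vd = 38.5 × 20.7 = 797.0 mg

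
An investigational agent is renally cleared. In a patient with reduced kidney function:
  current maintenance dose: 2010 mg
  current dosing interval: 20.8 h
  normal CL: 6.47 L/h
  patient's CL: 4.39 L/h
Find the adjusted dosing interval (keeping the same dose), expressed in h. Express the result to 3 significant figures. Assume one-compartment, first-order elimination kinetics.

To keep the same average steady-state level, dosing rate must scale with clearance.
CL ratio = 4.39 / 6.47 = 0.6785
New interval (same dose) = 20.8 / 0.6785 = 30.66 h

30.7 h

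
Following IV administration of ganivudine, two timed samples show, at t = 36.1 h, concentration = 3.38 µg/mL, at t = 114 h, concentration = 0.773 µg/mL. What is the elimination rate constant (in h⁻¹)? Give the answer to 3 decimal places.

k = ln(C₁/C₂) / (t₂ − t₁) = ln(3.38/0.773) / (114 − 36.1)
  = 1.475 / 77.90 = 0.01893 h⁻¹

0.019 h⁻¹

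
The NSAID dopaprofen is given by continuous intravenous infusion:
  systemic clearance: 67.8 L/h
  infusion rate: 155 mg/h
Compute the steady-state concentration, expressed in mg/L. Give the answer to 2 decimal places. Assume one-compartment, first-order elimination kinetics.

2.29 mg/L

At steady state Css = R₀ / CL = 155 / 67.80 = 2.286 mg/L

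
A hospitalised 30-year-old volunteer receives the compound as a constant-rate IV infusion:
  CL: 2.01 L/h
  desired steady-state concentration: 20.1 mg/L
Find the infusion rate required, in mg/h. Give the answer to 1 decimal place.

40.4 mg/h

At steady state, infusion rate R₀ = Css × CL = 20.1 × 2.010 = 40.40 mg/h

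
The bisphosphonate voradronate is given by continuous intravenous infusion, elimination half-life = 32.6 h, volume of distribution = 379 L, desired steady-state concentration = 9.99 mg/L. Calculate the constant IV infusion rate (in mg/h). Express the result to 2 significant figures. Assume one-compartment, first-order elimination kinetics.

k = ln2 / t½ = 0.693147 / 32.6 = 0.02126 h⁻¹
CL = k × Vd = 0.02126 × 379 = 8.058 L/h
At steady state, infusion rate R₀ = Css × CL = 9.99 × 8.058 = 80.50 mg/h

81 mg/h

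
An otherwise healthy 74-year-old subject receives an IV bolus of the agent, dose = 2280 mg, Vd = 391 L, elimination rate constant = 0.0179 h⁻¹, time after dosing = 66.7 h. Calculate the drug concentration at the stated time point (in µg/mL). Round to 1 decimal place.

1.8 µg/mL

C₀ = Dose / Vd = 2280 / 391 = 5.831 mg/L
C = C₀ · e^(−k·t) = 5.831 × e^(−0.01790 × 66.7)
  = 5.831 × 0.3030 = 1.767 mg/L
(1.767 mg/L = 1.767 µg/mL)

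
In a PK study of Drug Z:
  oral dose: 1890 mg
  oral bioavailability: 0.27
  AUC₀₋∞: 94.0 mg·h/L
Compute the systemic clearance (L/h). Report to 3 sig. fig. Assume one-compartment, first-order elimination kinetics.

5.43 L/h

CL = F·Dose / AUC = 0.27 × 1890 / 94.0 = 5.429 L/h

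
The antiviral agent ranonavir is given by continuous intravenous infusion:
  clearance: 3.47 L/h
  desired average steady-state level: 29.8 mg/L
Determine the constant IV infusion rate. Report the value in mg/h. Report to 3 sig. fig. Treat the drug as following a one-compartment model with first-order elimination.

At steady state, infusion rate R₀ = Css × CL = 29.8 × 3.470 = 103.4 mg/h

103 mg/h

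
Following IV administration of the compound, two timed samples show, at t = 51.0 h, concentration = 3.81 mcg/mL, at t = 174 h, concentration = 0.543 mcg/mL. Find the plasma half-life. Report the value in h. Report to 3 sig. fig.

43.8 h

k = ln(C₁/C₂) / (t₂ − t₁) = ln(3.81/0.543) / (174 − 51.0)
  = 1.948 / 123.0 = 0.01584 h⁻¹
t½ = ln2 / k = 0.693147 / 0.01584 = 43.76 h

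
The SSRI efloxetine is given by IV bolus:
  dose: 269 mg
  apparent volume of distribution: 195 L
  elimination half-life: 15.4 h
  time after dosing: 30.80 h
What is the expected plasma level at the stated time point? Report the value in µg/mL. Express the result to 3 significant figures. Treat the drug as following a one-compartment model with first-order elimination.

C₀ = Dose / Vd = 269.0 / 195 = 1.379 mg/L
k = ln2 / t½ = 0.693147 / 15.4 = 0.04501 h⁻¹
t / t½ = 30.80 / 15.4 = 2 half-lives
C = C₀ × (1/2)^2 = 1.379 × 0.2500 = 0.3448 mg/L
(0.3448 mg/L = 0.3448 µg/mL)

0.345 µg/mL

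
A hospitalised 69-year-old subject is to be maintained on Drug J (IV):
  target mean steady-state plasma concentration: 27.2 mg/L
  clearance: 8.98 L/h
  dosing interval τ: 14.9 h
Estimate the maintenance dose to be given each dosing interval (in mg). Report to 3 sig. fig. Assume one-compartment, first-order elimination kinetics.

At steady state, Dose/τ = Css × CL.
Dose = Css × CL × τ = 27.2 × 8.980 × 14.9 = 3639 mg

3640 mg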